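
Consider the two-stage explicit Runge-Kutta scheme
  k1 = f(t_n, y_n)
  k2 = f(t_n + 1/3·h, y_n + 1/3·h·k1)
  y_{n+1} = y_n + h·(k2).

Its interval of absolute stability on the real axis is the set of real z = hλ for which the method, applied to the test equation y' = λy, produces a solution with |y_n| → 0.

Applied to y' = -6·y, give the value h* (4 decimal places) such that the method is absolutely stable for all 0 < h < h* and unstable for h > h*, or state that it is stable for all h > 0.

Test eqn y'=λy, z=hλ:
  k1=λy_n ⇒ h·k1=z·y_n;  k2=λ(1+1/3z)y_n ⇒ h·k2=z(1+1/3z)y_n
  y_{n+1}/y_n = 1 + z(1+1/3z) = 1 + z + 1/3z²
  ⇒ R(z) = 1 + z + 1/3z².

Boundary: |R(x)|=1, x<0.
x=-1.32: |R|=0.2608
R=1: x+1/3x²=0 ⇒ x=−3=-3.0000; min R=1−1/(4·1/3)=0.2500>−1
Confirm numerically:
  x=-2.553: |R|=0.61960 <1
  x=-2.436: |R|=0.54203 <1
  x=-1.908: |R|=0.30549 <1
  x=-3.350: |R|=1.39083 >1
  x=-3.154: |R|=1.16191 >1
So |R|<1 on (-3.0000, 0).

(-3.0000,0); λ=-6 ⇒ h* = (3)/6 = 0.5000.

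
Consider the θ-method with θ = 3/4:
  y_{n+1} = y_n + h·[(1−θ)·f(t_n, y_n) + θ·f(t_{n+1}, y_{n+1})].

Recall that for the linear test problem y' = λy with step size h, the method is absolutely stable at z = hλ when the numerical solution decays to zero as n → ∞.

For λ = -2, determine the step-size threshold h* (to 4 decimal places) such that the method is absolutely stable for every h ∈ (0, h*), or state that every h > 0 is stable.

On y'=λy, z=hλ:
  y_{n+1} = y_n + z·[1/4·y_n + 3/4·y_{n+1}] ⇒ (1 − 3/4z)y_{n+1} = (1 + 1/4z)y_n
  R(z) = (1 + 1/4z)/(1 − 3/4z).

Need |R(x)|<1, x<0.
x=-1.3: |R|=0.3418
x=-2: |R|=0.2000
x=-10: |R|=0.1765
x=-100: |R|=0.3158
θ=3/4≥1/2 ⇒ |1+1/4x|<|1−3/4x| ∀x<0 ⇒ stable on all of ℝ⁻.

(−∞, 0) — no finite endpoint. Any h>0 works for λ=-2.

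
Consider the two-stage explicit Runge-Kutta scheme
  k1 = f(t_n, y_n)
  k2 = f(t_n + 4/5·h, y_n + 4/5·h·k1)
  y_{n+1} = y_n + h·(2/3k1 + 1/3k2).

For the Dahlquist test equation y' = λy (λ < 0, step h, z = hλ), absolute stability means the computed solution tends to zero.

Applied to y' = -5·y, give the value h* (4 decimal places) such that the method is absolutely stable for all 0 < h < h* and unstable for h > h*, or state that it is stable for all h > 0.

Set f=λy, z=hλ:
  k1=λy_n ⇒ h·k1=z·y_n;  k2=λ(1+4/5z)y_n ⇒ h·k2=z(1+4/5z)y_n
  y_{n+1}/y_n = 1 + 2/3z + 1/3z(1+4/5z) = 1 + z + 4/15z²
  so R(z) = 1 + z + 4/15z².

Solve |R(x)|<1 on ℝ⁻.
x=-0.85: |R|=0.3427
R=1: x+4/15x²=0 ⇒ x=−15/4=-3.7500; min R=1−1/(4·4/15)=0.0625>−1
Confirm numerically:
  x=-3.336: |R|=0.63171 <1
  x=-3.103: |R|=0.46463 <1
  x=-2.393: |R|=0.13405 <1
  x=-4.309: |R|=1.64233 >1
  x=-4.167: |R|=1.46337 >1
Interval (-3.7500, 0).

(-3.7500,0); λ=-5 ⇒ h* = (15/4)/5 = 0.7500.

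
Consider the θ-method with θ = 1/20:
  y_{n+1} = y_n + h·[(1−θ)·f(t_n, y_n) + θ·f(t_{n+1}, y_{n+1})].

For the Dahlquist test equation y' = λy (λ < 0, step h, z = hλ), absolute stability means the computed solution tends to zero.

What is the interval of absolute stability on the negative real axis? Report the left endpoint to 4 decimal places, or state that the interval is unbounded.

Test eqn y'=λy, z=hλ:
  y_{n+1} = y_n + z·[19/20·y_n + 1/20·y_{n+1}] ⇒ (1 − 1/20z)y_{n+1} = (1 + 19/20z)y_n
  so R(z) = (1 + 19/20z)/(1 − 1/20z).

Find x<0 with |R(x)|<1.
x=-0.97: |R|=0.0749
R=−1: 1+19/20x = −1+1/20x ⇒ -9/10x=2 ⇒ x=2/(-9/10)=-2.2222
Confirm numerically:
  x=-1.851: |R|=0.69420 <1
  x=-1.452: |R|=0.35372 <1
  x=-1.197: |R|=0.12941 <1
  x=-2.387: |R|=1.13249 >1
  x=-2.372: |R|=1.12051 >1
So |R|<1 on (-2.2222, 0).

z∈(-2.2222,0).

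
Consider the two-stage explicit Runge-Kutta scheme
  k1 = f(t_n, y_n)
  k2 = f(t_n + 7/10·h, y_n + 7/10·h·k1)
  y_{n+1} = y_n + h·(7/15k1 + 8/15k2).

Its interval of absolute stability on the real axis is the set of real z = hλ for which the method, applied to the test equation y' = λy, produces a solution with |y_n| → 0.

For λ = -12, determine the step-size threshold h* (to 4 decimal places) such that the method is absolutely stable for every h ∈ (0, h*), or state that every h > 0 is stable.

Set f=λy, z=hλ:
  k1=λy_n ⇒ h·k1=z·y_n;  k2=λ(1+7/10z)y_n ⇒ h·k2=z(1+7/10z)y_n
  y_{n+1}/y_n = 1 + 7/15z + 8/15z(1+7/10z) = 1 + z + 28/75z²
  ⇒ R(z) = 1 + z + 28/75z².

Need |R(x)|<1, x<0.
x=-1.05: |R|=0.3616
R=1: x+28/75x²=0 ⇒ x=−75/28=-2.6786; min R=1−1/(4·28/75)=0.3304>−1
Confirm numerically:
  x=-2.577: |R|=0.90228 <1
  x=-1.842: |R|=0.42471 <1
  x=-1.559: |R|=0.34838 <1
  x=-3.268: |R|=1.71913 >1
  x=-3.118: |R|=1.51152 >1
  x=-3.077: |R|=1.45769 >1
So |R|<1 on (-2.6786, 0).

(-2.6786,0); λ=-12 ⇒ h* = (75/28)/12 = 0.2232.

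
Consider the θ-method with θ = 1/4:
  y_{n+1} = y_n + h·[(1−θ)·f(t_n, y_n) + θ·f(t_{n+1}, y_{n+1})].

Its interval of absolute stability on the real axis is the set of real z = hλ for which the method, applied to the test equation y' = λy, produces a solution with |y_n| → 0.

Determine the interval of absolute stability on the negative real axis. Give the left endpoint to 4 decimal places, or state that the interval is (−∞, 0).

On y'=λy, z=hλ:
  y_{n+1} = y_n + z·[3/4·y_n + 1/4·y_{n+1}] ⇒ (1 − 1/4z)y_{n+1} = (1 + 3/4z)y_n
  so R(z) = (1 + 3/4z)/(1 − 1/4z).

Need |R(x)|<1, x<0.
x=-0.35: |R|=0.6782
R=−1: 1+3/4x = −1+1/4x ⇒ -1/2x=2 ⇒ x=2/(-1/2)=-4.0000
Confirm numerically:
  x=-3.648: |R|=0.90795 <1
  x=-3.538: |R|=0.87742 <1
  x=-2.699: |R|=0.61158 <1
  x=-2.495: |R|=0.53657 <1
  x=-4.505: |R|=1.11875 >1
  x=-4.389: |R|=1.09274 >1
So |R|<1 on (-4.0000, 0).

(-4.0000, 0).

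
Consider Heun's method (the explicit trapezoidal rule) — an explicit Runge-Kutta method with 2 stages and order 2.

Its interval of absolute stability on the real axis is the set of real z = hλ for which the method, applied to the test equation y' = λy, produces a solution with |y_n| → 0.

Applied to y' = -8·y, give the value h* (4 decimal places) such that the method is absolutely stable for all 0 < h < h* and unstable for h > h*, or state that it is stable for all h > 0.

With y'=λy (z=hλ):
  order 2, 2-stage ⇒ R(z)=1+z+z^2/2
  (e.g. R(-1.44)=0.59680, |R|=0.59680)

Solve |R(x)|<1 on ℝ⁻.
x=-1.44: |R|=0.5968
|R(-1.47)|=0.6104 |R(-1.14)|=0.5098 |R(-1.09)|=0.5040
Bisect:
  x_lo=-2.7601 |R|=2.0490  x_hi=-0.3271 |R|=0.7264
  mid=-1.54361 |R|=0.64775 →hi
  mid=-2.15185 |R|=1.16337 →lo
  mid=-1.84773 |R|=0.85932 →hi
  mid=-1.99979 |R|=0.99979 →hi
  mid=-2.07582 |R|=1.07869 →lo
  mid=-2.03780 |R|=1.03852 →lo
  mid=-2.01879 |R|=1.01897 →lo
  mid=-2.00929 |R|=1.00933 →lo
  mid=-2.00454 |R|=1.00455 →lo
  ...
  [-2.00008,-1.99993] ⇒ x*=-2.0000
So |R|<1 on (-2.0000, 0).

(-2.0000,0); λ=-8 ⇒ h* = 0.2500.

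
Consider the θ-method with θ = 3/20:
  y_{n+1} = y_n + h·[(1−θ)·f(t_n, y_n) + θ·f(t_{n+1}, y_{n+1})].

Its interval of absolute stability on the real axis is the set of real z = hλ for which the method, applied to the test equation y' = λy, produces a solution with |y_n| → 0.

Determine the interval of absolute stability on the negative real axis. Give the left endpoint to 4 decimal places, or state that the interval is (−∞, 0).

Test eqn y'=λy, z=hλ:
  y_{n+1} = y_n + z·[17/20·y_n + 3/20·y_{n+1}] ⇒ (1 − 3/20z)y_{n+1} = (1 + 17/20z)y_n
  so R(z) = (1 + 17/20z)/(1 − 3/20z).

Find x<0 with |R(x)|<1.
x=-0.86: |R|=0.2383
R=−1: 1+17/20x = −1+3/20x ⇒ -7/10x=2 ⇒ x=2/(-7/10)=-2.8571
Confirm numerically:
  x=-2.596: |R|=0.86843 <1
  x=-1.859: |R|=0.45365 <1
  x=-1.656: |R|=0.32650 <1
  x=-3.424: |R|=1.26216 >1
  x=-3.402: |R|=1.25253 >1
  x=-3.400: |R|=1.25166 >1
So |R|<1 on (-2.8571, 0).

(-2.8571, 0).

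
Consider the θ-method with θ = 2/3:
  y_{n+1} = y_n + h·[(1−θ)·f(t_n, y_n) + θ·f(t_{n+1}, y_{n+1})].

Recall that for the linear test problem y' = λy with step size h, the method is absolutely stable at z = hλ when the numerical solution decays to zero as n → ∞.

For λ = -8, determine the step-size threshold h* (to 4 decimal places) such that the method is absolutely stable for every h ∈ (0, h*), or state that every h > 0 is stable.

Set f=λy, z=hλ:
  y_{n+1} = y_n + z·[1/3·y_n + 2/3·y_{n+1}] ⇒ (1 − 2/3z)y_{n+1} = (1 + 1/3z)y_n
  so R(z) = (1 + 1/3z)/(1 − 2/3z).

Need |R(x)|<1, x<0.
x=-1.03: |R|=0.3893
x=-2: |R|=0.1429
x=-10: |R|=0.3043
x=-100: |R|=0.4778
θ=2/3≥1/2 ⇒ |1+1/3x|<|1−2/3x| ∀x<0 ⇒ interval (−∞,0).

unbounded; (−∞, 0). Any h>0 works for λ=-8.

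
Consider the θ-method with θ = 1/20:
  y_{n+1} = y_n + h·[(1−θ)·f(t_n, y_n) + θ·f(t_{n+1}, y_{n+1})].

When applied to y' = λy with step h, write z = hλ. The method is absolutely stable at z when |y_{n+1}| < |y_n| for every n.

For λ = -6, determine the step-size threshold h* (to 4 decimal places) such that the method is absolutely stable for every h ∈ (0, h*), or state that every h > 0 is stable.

Test eqn y'=λy, z=hλ:
  y_{n+1} = y_n + z·[19/20·y_n + 1/20·y_{n+1}] ⇒ (1 − 1/20z)y_{n+1} = (1 + 19/20z)y_n
  Hence R(z) = (1 + 19/20z)/(1 − 1/20z).

Find x<0 with |R(x)|<1.
x=-1.4: |R|=0.3084
R=−1: 1+19/20x = −1+1/20x ⇒ -9/10x=2 ⇒ x=2/(-9/10)=-2.2222
Confirm numerically:
  x=-2.042: |R|=0.85283 <1
  x=-1.574: |R|=0.45916 <1
  x=-0.918: |R|=0.12229 <1
  x=-2.544: |R|=1.25692 >1
  x=-2.326: |R|=1.08367 >1
Interval (-2.2222, 0).

(-2.2222,0); λ=-6 ⇒ h* = (20/9)/6 = 0.3704.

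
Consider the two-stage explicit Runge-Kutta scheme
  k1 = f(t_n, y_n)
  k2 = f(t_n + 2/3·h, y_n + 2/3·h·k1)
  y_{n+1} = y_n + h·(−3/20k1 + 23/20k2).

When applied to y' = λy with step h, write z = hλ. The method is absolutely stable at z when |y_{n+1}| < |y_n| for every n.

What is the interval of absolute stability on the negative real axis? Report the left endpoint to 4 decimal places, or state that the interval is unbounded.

Test eqn y'=λy, z=hλ:
  k1=λy_n ⇒ h·k1=z·y_n;  k2=λ(1+2/3z)y_n ⇒ h·k2=z(1+2/3z)y_n
  y_{n+1}/y_n = 1 − 3/20z + 23/20z(1+2/3z) = 1 + z + 23/30z²
  ⇒ R(z) = 1 + z + 23/30z².

Solve |R(x)|<1 on ℝ⁻.
x=-0.82: |R|=0.6955
R=1: x+23/30x²=0 ⇒ x=−30/23=-1.3043; min R=1−1/(4·23/30)=0.6739>−1
Confirm numerically:
  x=-1.226: |R|=0.92636 <1
  x=-1.141: |R|=0.85711 <1
  x=-0.566: |R|=0.67961 <1
  x=-1.530: |R|=1.26469 >1
  x=-1.441: |R|=1.15097 >1
Stable set (-1.3043, 0).

z∈(-1.3043,0).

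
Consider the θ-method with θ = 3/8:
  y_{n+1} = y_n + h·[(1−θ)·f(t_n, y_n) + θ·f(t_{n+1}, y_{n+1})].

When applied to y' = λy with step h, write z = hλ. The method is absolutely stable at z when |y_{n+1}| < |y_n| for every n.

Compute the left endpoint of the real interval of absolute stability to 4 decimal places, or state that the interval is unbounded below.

With y'=λy (z=hλ):
  y_{n+1} = y_n + z·[5/8·y_n + 3/8·y_{n+1}] ⇒ (1 − 3/8z)y_{n+1} = (1 + 5/8z)y_n
  ⇒ R(z) = (1 + 5/8z)/(1 − 3/8z).

Solve |R(x)|<1 on ℝ⁻.
x=-0.86: |R|=0.3497
R=−1: 1+5/8x = −1+3/8x ⇒ -1/4x=2 ⇒ x=2/(-1/4)=-8.0000
Confirm numerically:
  x=-6.820: |R|=0.91708 <1
  x=-5.015: |R|=0.74094 <1
  x=-3.881: |R|=0.58061 <1
  x=-8.482: |R|=1.02882 >1
  x=-8.243: |R|=1.01485 >1
Stable set (-8.0000, 0).

z* = -8.0000.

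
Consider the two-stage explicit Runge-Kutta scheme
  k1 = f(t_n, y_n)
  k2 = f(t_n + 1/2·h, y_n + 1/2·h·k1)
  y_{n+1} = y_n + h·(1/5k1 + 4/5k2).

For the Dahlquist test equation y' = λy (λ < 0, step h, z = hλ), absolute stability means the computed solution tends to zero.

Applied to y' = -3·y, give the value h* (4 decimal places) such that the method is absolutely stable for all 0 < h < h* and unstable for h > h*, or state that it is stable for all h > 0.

(-2.5000,0); λ=-3 ⇒ h* = (5/2)/3 = 0.8333.

Set f=λy, z=hλ:
  k1=λy_n ⇒ h·k1=z·y_n;  k2=λ(1+1/2z)y_n ⇒ h·k2=z(1+1/2z)y_n
  y_{n+1}/y_n = 1 + 1/5z + 4/5z(1+1/2z) = 1 + z + 2/5z²
  R(z) = 1 + z + 2/5z².

Find x<0 with |R(x)|<1.
x=-1.34: |R|=0.3782
R=1: x+2/5x²=0 ⇒ x=−5/2=-2.5000; min R=1−1/(4·2/5)=0.3750>−1
Confirm numerically:
  x=-2.284: |R|=0.80266 <1
  x=-2.162: |R|=0.70770 <1
  x=-1.816: |R|=0.50314 <1
  x=-1.211: |R|=0.37561 <1
  x=-3.012: |R|=1.61686 >1
  x=-2.807: |R|=1.34470 >1
  x=-2.616: |R|=1.12138 >1
Interval (-2.5000, 0).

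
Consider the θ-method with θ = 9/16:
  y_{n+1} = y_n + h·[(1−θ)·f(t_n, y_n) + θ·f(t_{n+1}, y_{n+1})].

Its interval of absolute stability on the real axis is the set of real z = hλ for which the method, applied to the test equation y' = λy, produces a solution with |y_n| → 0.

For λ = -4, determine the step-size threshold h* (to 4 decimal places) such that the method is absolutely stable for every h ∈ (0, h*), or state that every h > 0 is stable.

(−∞, 0) — no finite endpoint. Any h>0 works for λ=-4.

Test eqn y'=λy, z=hλ:
  y_{n+1} = y_n + z·[7/16·y_n + 9/16·y_{n+1}] ⇒ (1 − 9/16z)y_{n+1} = (1 + 7/16z)y_n
  so R(z) = (1 + 7/16z)/(1 − 9/16z).

Solve |R(x)|<1 on ℝ⁻.
x=-1.53: |R|=0.1777
x=-2: |R|=0.0588
x=-10: |R|=0.5094
x=-100: |R|=0.7467
θ=9/16≥1/2 ⇒ |1+7/16x|<|1−9/16x| ∀x<0 ⇒ unbounded interval.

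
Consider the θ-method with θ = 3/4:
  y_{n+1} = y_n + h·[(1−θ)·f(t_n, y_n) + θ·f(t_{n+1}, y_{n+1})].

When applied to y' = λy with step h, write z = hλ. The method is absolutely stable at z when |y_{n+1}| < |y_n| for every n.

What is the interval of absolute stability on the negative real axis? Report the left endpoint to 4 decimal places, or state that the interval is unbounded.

interval (−∞, 0).

Set f=λy, z=hλ:
  y_{n+1} = y_n + z·[1/4·y_n + 3/4·y_{n+1}] ⇒ (1 − 3/4z)y_{n+1} = (1 + 1/4z)y_n
  Hence R(z) = (1 + 1/4z)/(1 − 3/4z).

Need |R(x)|<1, x<0.
x=-1.68: |R|=0.2566
x=-2: |R|=0.2000
x=-10: |R|=0.1765
x=-100: |R|=0.3158
θ=3/4≥1/2 ⇒ |1+1/4x|<|1−3/4x| ∀x<0 ⇒ unbounded interval.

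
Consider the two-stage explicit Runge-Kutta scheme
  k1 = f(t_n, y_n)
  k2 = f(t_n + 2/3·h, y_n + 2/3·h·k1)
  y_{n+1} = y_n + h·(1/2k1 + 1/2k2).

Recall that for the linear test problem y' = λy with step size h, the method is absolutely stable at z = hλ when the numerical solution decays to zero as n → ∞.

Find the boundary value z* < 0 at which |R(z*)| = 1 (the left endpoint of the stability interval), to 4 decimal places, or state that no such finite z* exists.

With y'=λy (z=hλ):
  k1=λy_n ⇒ h·k1=z·y_n;  k2=λ(1+2/3z)y_n ⇒ h·k2=z(1+2/3z)y_n
  y_{n+1}/y_n = 1 + 1/2z + 1/2z(1+2/3z) = 1 + z + 1/3z²
  Hence R(z) = 1 + z + 1/3z².

Need |R(x)|<1, x<0.
x=-1.64: |R|=0.2565
R=1: x+1/3x²=0 ⇒ x=−3=-3.0000; min R=1−1/(4·1/3)=0.2500>−1
Confirm numerically:
  x=-2.872: |R|=0.87746 <1
  x=-2.666: |R|=0.70319 <1
  x=-2.101: |R|=0.37040 <1
  x=-2.090: |R|=0.36603 <1
  x=-3.304: |R|=1.33481 >1
  x=-3.273: |R|=1.29784 >1
Stable set (-3.0000, 0).

z* = -3.0000.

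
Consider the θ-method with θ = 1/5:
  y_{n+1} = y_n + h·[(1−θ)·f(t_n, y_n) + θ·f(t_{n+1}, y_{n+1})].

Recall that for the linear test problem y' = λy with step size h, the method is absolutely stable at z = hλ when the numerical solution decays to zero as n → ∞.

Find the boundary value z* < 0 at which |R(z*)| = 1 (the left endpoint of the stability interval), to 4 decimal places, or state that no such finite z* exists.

z* = -3.3333.

On y'=λy, z=hλ:
  y_{n+1} = y_n + z·[4/5·y_n + 1/5·y_{n+1}] ⇒ (1 − 1/5z)y_{n+1} = (1 + 4/5z)y_n
  ⇒ R(z) = (1 + 4/5z)/(1 − 1/5z).

Find x<0 with |R(x)|<1.
x=-1.44: |R|=0.1180
R=−1: 1+4/5x = −1+1/5x ⇒ -3/5x=2 ⇒ x=2/(-3/5)=-3.3333
Confirm numerically:
  x=-3.056: |R|=0.89672 <1
  x=-3.008: |R|=0.87812 <1
  x=-2.444: |R|=0.64159 <1
  x=-2.322: |R|=0.58563 <1
  x=-3.856: |R|=1.17706 >1
  x=-3.767: |R|=1.14840 >1
Interval (-3.3333, 0).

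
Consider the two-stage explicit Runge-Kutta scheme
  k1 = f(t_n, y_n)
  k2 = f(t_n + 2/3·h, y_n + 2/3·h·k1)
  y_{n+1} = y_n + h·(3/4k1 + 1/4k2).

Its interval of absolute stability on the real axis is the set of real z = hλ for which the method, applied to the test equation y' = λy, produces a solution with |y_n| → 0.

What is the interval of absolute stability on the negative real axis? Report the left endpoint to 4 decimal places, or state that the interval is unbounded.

z∈(-6.0000,0).

Test eqn y'=λy, z=hλ:
  k1=λy_n ⇒ h·k1=z·y_n;  k2=λ(1+2/3z)y_n ⇒ h·k2=z(1+2/3z)y_n
  y_{n+1}/y_n = 1 + 3/4z + 1/4z(1+2/3z) = 1 + z + 1/6z²
  ⇒ R(z) = 1 + z + 1/6z².

Need |R(x)|<1, x<0.
x=-0.46: |R|=0.5753
R=1: x+1/6x²=0 ⇒ x=−6=-6.0000; min R=1−1/(4·1/6)=-0.5000>−1
Confirm numerically:
  x=-5.778: |R|=0.78621 <1
  x=-5.164: |R|=0.28048 <1
  x=-3.951: |R|=0.34927 <1
  x=-3.052: |R|=0.49955 <1
  x=-6.159: |R|=1.16321 >1
  x=-6.033: |R|=1.03318 >1
Stable set (-6.0000, 0).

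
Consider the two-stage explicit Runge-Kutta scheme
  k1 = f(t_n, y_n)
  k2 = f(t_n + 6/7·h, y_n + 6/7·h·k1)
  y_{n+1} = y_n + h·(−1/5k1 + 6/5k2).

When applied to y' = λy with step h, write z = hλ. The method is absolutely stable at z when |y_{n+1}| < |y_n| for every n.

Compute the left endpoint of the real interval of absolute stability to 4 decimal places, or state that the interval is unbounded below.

left endpoint -0.9722.

Test eqn y'=λy, z=hλ:
  k1=λy_n ⇒ h·k1=z·y_n;  k2=λ(1+6/7z)y_n ⇒ h·k2=z(1+6/7z)y_n
  y_{n+1}/y_n = 1 − 1/5z + 6/5z(1+6/7z) = 1 + z + 36/35z²
  Hence R(z) = 1 + z + 36/35z².

Boundary: |R(x)|=1, x<0.
x=-0.84: |R|=0.8858
R=1: x+36/35x²=0 ⇒ x=−35/36=-0.9722; min R=1−1/(4·36/35)=0.7569>−1
Confirm numerically:
  x=-0.708: |R|=0.80759 <1
  x=-0.656: |R|=0.78663 <1
  x=-0.571: |R|=0.76436 <1
  x=-0.430: |R|=0.76018 <1
  x=-1.555: |R|=1.93211 >1
  x=-1.417: |R|=1.64826 >1
So |R|<1 on (-0.9722, 0).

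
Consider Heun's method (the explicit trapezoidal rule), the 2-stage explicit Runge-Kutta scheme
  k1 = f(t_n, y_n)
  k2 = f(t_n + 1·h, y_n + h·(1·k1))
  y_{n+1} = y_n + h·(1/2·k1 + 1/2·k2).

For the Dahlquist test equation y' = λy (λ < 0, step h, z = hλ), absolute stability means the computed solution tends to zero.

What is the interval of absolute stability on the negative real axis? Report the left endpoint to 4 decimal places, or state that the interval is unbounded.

z∈(-2.0000,0).

With y'=λy (z=hλ):
  order 2, 2-stage ⇒ R(z)=1+z+z^2/2
  (e.g. R(-0.62)=0.57220, |R|=0.57220)

Find x<0 with |R(x)|<1.
x=-0.62: |R|=0.5722
|R(-1.77)|=0.7964 |R(-1.53)|=0.6404 |R(-1.1)|=0.5050
Bisect:
  x_lo=-2.4773 |R|=1.5911  x_hi=-0.1464 |R|=0.8643
  mid=-1.31182 |R|=0.54861 →hi
  mid=-1.89453 |R|=0.90010 →hi
  mid=-2.18589 |R|=1.20317 →lo
  mid=-2.04021 |R|=1.04102 →lo
  mid=-1.96737 |R|=0.96791 →hi
  mid=-2.00379 |R|=1.00380 →lo
  mid=-1.98558 |R|=0.98569 →hi
  mid=-1.99469 |R|=0.99470 →hi
  mid=-1.99924 |R|=0.99924 →hi
  mid=-2.00152 |R|=1.00152 →lo
  ...
  [-2.00010,-1.99995] ⇒ x*=-2.0000
So |R|<1 on (-2.0000, 0).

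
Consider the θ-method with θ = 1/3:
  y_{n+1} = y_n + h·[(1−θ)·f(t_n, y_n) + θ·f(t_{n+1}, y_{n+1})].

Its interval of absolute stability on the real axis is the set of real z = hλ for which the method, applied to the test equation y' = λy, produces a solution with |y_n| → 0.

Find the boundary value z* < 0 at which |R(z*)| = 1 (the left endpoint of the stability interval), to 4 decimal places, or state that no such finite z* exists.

Test eqn y'=λy, z=hλ:
  y_{n+1} = y_n + z·[2/3·y_n + 1/3·y_{n+1}] ⇒ (1 − 1/3z)y_{n+1} = (1 + 2/3z)y_n
  ⇒ R(z) = (1 + 2/3z)/(1 − 1/3z).

Solve |R(x)|<1 on ℝ⁻.
x=-1.05: |R|=0.2222
R=−1: 1+2/3x = −1+1/3x ⇒ -1/3x=2 ⇒ x=2/(-1/3)=-6.0000
Confirm numerically:
  x=-5.732: |R|=0.96931 <1
  x=-5.269: |R|=0.91160 <1
  x=-5.250: |R|=0.90909 <1
  x=-6.568: |R|=1.05936 >1
  x=-6.386: |R|=1.04113 >1
  x=-6.041: |R|=1.00453 >1
Interval (-6.0000, 0).

z* = -6.0000.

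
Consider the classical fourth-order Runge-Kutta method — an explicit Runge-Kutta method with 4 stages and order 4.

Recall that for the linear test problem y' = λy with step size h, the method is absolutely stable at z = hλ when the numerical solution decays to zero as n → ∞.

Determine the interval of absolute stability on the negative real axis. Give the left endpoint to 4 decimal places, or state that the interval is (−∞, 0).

With y'=λy (z=hλ):
  order 4, 4-stage ⇒ R(z)=1+z+z^2/2+z^3/6+z^4/24
  (e.g. R(-1.58)=0.27048, |R|=0.27048)

Need |R(x)|<1, x<0.
x=-1.58: |R|=0.2705
|R(-2.54)|=0.6889 |R(-1.17)|=0.3256 |R(-0.66)|=0.5178
Bisect:
  x_lo=-3.2430 |R|=1.9397  x_hi=-0.0635 |R|=0.9385
  mid=-1.65325 |R|=0.27152 →hi
  mid=-2.44811 |R|=0.59979 →hi
  mid=-2.84555 |R|=1.09471 →lo
  mid=-2.64683 |R|=0.81054 →hi
  mid=-2.74619 |R|=0.94263 →hi
  mid=-2.79587 |R|=1.01606 →lo
  mid=-2.77103 |R|=0.97871 →hi
  mid=-2.78345 |R|=0.99722 →hi
  ...
  [-2.78539,-2.78520] ⇒ x*=-2.7853
So |R|<1 on (-2.7853, 0).

(-2.7853, 0).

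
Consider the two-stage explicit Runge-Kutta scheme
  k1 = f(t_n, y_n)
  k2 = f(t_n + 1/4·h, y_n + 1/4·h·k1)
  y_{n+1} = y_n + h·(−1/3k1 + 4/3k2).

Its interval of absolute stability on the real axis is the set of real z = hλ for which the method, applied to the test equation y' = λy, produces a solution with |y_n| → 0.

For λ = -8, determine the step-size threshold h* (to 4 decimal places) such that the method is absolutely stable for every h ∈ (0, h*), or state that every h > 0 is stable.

(-3.0000,0); λ=-8 ⇒ h* = (3)/8 = 0.3750.

With y'=λy (z=hλ):
  k1=λy_n ⇒ h·k1=z·y_n;  k2=λ(1+1/4z)y_n ⇒ h·k2=z(1+1/4z)y_n
  y_{n+1}/y_n = 1 − 1/3z + 4/3z(1+1/4z) = 1 + z + 1/3z²
  Hence R(z) = 1 + z + 1/3z².

Need |R(x)|<1, x<0.
x=-1.63: |R|=0.2556
R=1: x+1/3x²=0 ⇒ x=−3=-3.0000; min R=1−1/(4·1/3)=0.2500>−1
Confirm numerically:
  x=-2.795: |R|=0.80901 <1
  x=-2.673: |R|=0.70864 <1
  x=-2.050: |R|=0.35083 <1
  x=-3.396: |R|=1.44827 >1
  x=-3.148: |R|=1.15530 >1
Interval (-3.0000, 0).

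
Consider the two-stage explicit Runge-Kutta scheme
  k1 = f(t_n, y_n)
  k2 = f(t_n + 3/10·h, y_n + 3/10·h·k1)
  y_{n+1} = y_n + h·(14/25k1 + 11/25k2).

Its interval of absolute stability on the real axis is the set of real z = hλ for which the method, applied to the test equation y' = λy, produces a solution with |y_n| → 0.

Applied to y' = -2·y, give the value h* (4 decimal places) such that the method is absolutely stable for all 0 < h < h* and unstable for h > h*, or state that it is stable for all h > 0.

With y'=λy (z=hλ):
  k1=λy_n ⇒ h·k1=z·y_n;  k2=λ(1+3/10z)y_n ⇒ h·k2=z(1+3/10z)y_n
  y_{n+1}/y_n = 1 + 14/25z + 11/25z(1+3/10z) = 1 + z + 33/250z²
  ⇒ R(z) = 1 + z + 33/250z².

Solve |R(x)|<1 on ℝ⁻.
x=-1.66: |R|=0.2963
R=1: x+33/250x²=0 ⇒ x=−250/33=-7.5758; min R=1−1/(4·33/250)=-0.8939>−1
Confirm numerically:
  x=-7.110: |R|=0.56288 <1
  x=-7.066: |R|=0.52454 <1
  x=-4.353: |R|=0.85178 <1
  x=-3.833: |R|=0.89367 <1
  x=-7.853: |R|=1.28739 >1
  x=-7.843: |R|=1.27667 >1
  x=-7.773: |R|=1.20238 >1
Interval (-7.5758, 0).

(-7.5758,0); λ=-2 ⇒ h* = (250/33)/2 = 3.7879.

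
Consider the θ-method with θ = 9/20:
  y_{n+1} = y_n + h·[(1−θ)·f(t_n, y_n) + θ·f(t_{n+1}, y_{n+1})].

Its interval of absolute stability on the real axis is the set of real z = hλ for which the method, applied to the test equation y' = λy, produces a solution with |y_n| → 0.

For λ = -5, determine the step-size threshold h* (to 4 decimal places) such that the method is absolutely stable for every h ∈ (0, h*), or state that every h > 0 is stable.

(-20.0000,0); λ=-5 ⇒ h* = (20)/5 = 4.0000.

With y'=λy (z=hλ):
  y_{n+1} = y_n + z·[11/20·y_n + 9/20·y_{n+1}] ⇒ (1 − 9/20z)y_{n+1} = (1 + 11/20z)y_n
  Hence R(z) = (1 + 11/20z)/(1 − 9/20z).

Solve |R(x)|<1 on ℝ⁻.
x=-0.53: |R|=0.5721
R=−1: 1+11/20x = −1+9/20x ⇒ -1/10x=2 ⇒ x=2/(-1/10)=-20.0000
Confirm numerically:
  x=-17.988: |R|=0.97788 <1
  x=-11.109: |R|=0.85179 <1
  x=-8.578: |R|=0.76498 <1
  x=-20.522: |R|=1.00510 >1
  x=-20.346: |R|=1.00341 >1
So |R|<1 on (-20.0000, 0).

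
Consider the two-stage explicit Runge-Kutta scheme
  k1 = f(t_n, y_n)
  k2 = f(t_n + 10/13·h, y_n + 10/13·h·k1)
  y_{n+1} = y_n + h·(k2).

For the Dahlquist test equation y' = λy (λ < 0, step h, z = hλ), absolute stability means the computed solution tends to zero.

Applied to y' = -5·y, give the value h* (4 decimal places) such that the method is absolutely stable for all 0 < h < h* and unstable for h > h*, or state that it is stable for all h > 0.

With y'=λy (z=hλ):
  k1=λy_n ⇒ h·k1=z·y_n;  k2=λ(1+10/13z)y_n ⇒ h·k2=z(1+10/13z)y_n
  y_{n+1}/y_n = 1 + z(1+10/13z) = 1 + z + 10/13z²
  R(z) = 1 + z + 10/13z².

Need |R(x)|<1, x<0.
x=-0.7: |R|=0.6769
R=1: x+10/13x²=0 ⇒ x=−13/10=-1.3000; min R=1−1/(4·10/13)=0.6750>−1
Confirm numerically:
  x=-0.864: |R|=0.71023 <1
  x=-0.721: |R|=0.67888 <1
  x=-0.585: |R|=0.67825 <1
  x=-1.710: |R|=1.53931 >1
  x=-1.427: |R|=1.13941 >1
  x=-1.389: |R|=1.09509 >1
Interval (-1.3000, 0).

(-1.3000,0); λ=-5 ⇒ h* = (13/10)/5 = 0.2600.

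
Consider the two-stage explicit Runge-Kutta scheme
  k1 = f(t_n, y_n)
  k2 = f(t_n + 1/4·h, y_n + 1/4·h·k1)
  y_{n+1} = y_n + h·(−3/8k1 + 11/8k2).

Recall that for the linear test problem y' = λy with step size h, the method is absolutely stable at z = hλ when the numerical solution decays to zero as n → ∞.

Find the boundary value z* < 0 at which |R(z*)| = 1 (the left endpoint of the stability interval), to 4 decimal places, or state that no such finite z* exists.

Set f=λy, z=hλ:
  k1=λy_n ⇒ h·k1=z·y_n;  k2=λ(1+1/4z)y_n ⇒ h·k2=z(1+1/4z)y_n
  y_{n+1}/y_n = 1 − 3/8z + 11/8z(1+1/4z) = 1 + z + 11/32z²
  so R(z) = 1 + z + 11/32z².

Boundary: |R(x)|=1, x<0.
x=-1.17: |R|=0.3006
R=1: x+11/32x²=0 ⇒ x=−32/11=-2.9091; min R=1−1/(4·11/32)=0.2727>−1
Confirm numerically:
  x=-2.544: |R|=0.68073 <1
  x=-2.350: |R|=0.54836 <1
  x=-1.730: |R|=0.29881 <1
  x=-3.457: |R|=1.65110 >1
  x=-3.065: |R|=1.16426 >1
Interval (-2.9091, 0).

z* = -2.9091.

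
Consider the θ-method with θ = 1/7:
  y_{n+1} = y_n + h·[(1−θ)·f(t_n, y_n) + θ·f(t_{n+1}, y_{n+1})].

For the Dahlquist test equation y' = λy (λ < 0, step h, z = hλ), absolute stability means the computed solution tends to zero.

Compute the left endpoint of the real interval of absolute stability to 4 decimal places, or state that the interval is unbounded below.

Test eqn y'=λy, z=hλ:
  y_{n+1} = y_n + z·[6/7·y_n + 1/7·y_{n+1}] ⇒ (1 − 1/7z)y_{n+1} = (1 + 6/7z)y_n
  Hence R(z) = (1 + 6/7z)/(1 − 1/7z).

Solve |R(x)|<1 on ℝ⁻.
x=-0.91: |R|=0.1947
R=−1: 1+6/7x = −1+1/7x ⇒ -5/7x=2 ⇒ x=2/(-5/7)=-2.8000
Confirm numerically:
  x=-2.554: |R|=0.87126 <1
  x=-2.107: |R|=0.61952 <1
  x=-1.966: |R|=0.53491 <1
  x=-3.358: |R|=1.26936 >1
  x=-3.225: |R|=1.20782 >1
Interval (-2.8000, 0).

left endpoint -2.8000.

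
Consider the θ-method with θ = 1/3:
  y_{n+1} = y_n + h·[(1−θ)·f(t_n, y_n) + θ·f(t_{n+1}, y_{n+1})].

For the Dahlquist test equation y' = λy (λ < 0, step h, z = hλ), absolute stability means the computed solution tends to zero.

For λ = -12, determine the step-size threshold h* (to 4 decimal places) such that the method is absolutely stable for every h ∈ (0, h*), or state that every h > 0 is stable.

(-6.0000,0); λ=-12 ⇒ h* = (6)/12 = 0.5000.

Set f=λy, z=hλ:
  y_{n+1} = y_n + z·[2/3·y_n + 1/3·y_{n+1}] ⇒ (1 − 1/3z)y_{n+1} = (1 + 2/3z)y_n
  Hence R(z) = (1 + 2/3z)/(1 − 1/3z).

Need |R(x)|<1, x<0.
x=-0.4: |R|=0.6471
R=−1: 1+2/3x = −1+1/3x ⇒ -1/3x=2 ⇒ x=2/(-1/3)=-6.0000
Confirm numerically:
  x=-4.473: |R|=0.79566 <1
  x=-4.067: |R|=0.72648 <1
  x=-3.789: |R|=0.67433 <1
  x=-3.724: |R|=0.66151 <1
  x=-6.431: |R|=1.04570 >1
  x=-6.361: |R|=1.03856 >1
So |R|<1 on (-6.0000, 0).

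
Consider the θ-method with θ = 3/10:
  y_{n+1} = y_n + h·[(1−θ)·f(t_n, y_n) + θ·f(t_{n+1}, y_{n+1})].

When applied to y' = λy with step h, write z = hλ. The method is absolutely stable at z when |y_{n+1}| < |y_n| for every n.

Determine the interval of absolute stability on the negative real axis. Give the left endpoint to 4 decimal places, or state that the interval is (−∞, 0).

Test eqn y'=λy, z=hλ:
  y_{n+1} = y_n + z·[7/10·y_n + 3/10·y_{n+1}] ⇒ (1 − 3/10z)y_{n+1} = (1 + 7/10z)y_n
  ⇒ R(z) = (1 + 7/10z)/(1 − 3/10z).

Solve |R(x)|<1 on ℝ⁻.
x=-0.61: |R|=0.4844
R=−1: 1+7/10x = −1+3/10x ⇒ -2/5x=2 ⇒ x=2/(-2/5)=-5.0000
Confirm numerically:
  x=-4.107: |R|=0.83997 <1
  x=-4.088: |R|=0.83615 <1
  x=-3.873: |R|=0.79148 <1
  x=-2.503: |R|=0.42955 <1
  x=-5.378: |R|=1.05786 >1
  x=-5.192: |R|=1.03003 >1
  x=-5.156: |R|=1.02450 >1
So |R|<1 on (-5.0000, 0).

z∈(-5.0000,0).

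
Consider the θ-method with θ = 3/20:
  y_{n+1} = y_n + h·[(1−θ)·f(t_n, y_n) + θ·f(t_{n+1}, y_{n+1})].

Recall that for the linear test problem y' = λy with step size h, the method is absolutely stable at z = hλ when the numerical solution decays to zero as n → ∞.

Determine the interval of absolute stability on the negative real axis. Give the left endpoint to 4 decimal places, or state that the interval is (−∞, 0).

z∈(-2.8571,0).

With y'=λy (z=hλ):
  y_{n+1} = y_n + z·[17/20·y_n + 3/20·y_{n+1}] ⇒ (1 − 3/20z)y_{n+1} = (1 + 17/20z)y_n
  ⇒ R(z) = (1 + 17/20z)/(1 − 3/20z).

Solve |R(x)|<1 on ℝ⁻.
x=-1.28: |R|=0.0738
R=−1: 1+17/20x = −1+3/20x ⇒ -7/10x=2 ⇒ x=2/(-7/10)=-2.8571
Confirm numerically:
  x=-2.470: |R|=0.80226 <1
  x=-1.722: |R|=0.36851 <1
  x=-1.183: |R|=0.00471 <1
  x=-1.147: |R|=0.02137 <1
  x=-3.185: |R|=1.15530 >1
  x=-2.997: |R|=1.06754 >1
So |R|<1 on (-2.8571, 0).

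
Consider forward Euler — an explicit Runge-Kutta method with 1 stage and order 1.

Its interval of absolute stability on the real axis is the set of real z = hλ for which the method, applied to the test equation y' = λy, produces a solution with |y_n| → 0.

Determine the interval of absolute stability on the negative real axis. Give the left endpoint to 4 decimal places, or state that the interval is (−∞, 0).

(-2.0000, 0).

Set f=λy, z=hλ:
  order 1, 1-stage ⇒ R(z)=1+z
  (e.g. R(-0.98)=0.02000, |R|=0.02000)

Boundary: |R(x)|=1, x<0.
x=-0.98: |R|=0.0200
|R(-2.29)|=1.2900 |R(-2.11)|=1.1100 |R(-1.53)|=0.5300
Bisect:
  x_lo=-2.8542 |R|=1.8542  x_hi=-0.1712 |R|=0.8288
  mid=-1.51272 |R|=0.51272 →hi
  mid=-2.18348 |R|=1.18348 →lo
  mid=-1.84810 |R|=0.84810 →hi
  mid=-2.01579 |R|=1.01579 →lo
  mid=-1.93195 |R|=0.93195 →hi
  mid=-1.97387 |R|=0.97387 →hi
  mid=-1.99483 |R|=0.99483 →hi
  mid=-2.00531 |R|=1.00531 →lo
  ...
  [-2.00007,-1.99991] ⇒ x*=-2.0000
Stable set (-2.0000, 0).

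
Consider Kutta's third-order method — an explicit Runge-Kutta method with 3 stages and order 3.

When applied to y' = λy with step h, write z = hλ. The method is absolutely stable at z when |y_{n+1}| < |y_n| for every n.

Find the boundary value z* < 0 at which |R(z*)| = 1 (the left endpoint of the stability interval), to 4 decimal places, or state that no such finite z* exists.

Set f=λy, z=hλ:
  order 3, 3-stage ⇒ R(z)=1+z+z^2/2+z^3/6
  (e.g. R(-0.97)=0.34834, |R|=0.34834)

Solve |R(x)|<1 on ℝ⁻.
x=-0.97: |R|=0.3483
|R(-2.08)|=0.4166 |R(-0.92)|=0.3734 |R(-0.63)|=0.5268
Bisect:
  x_lo=-2.8782 |R|=1.7100  x_hi=-0.2228 |R|=0.8001
  mid=-1.55052 |R|=0.03027 →hi
  mid=-2.21435 |R|=0.57230 →hi
  mid=-2.54627 |R|=1.05598 →lo
  mid=-2.38031 |R|=0.79513 →hi
  mid=-2.46329 |R|=0.92052 →hi
  mid=-2.50478 |R|=0.98696 →hi
  mid=-2.52553 |R|=1.02114 →lo
  mid=-2.51516 |R|=1.00397 →lo
  mid=-2.50997 |R|=0.99544 →hi
  mid=-2.51256 |R|=0.99970 →hi
  ...
  [-2.51289,-2.51272] ⇒ x*=-2.5127
Interval (-2.5127, 0).

z* = -2.5127.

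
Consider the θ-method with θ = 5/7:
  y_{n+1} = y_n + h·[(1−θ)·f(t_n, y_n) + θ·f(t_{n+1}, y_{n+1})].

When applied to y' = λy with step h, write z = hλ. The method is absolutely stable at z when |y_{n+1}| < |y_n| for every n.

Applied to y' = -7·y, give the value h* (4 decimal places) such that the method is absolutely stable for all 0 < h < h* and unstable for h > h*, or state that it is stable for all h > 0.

(−∞, 0) — no finite endpoint. Any h>0 works for λ=-7.

With y'=λy (z=hλ):
  y_{n+1} = y_n + z·[2/7·y_n + 5/7·y_{n+1}] ⇒ (1 − 5/7z)y_{n+1} = (1 + 2/7z)y_n
  ⇒ R(z) = (1 + 2/7z)/(1 − 5/7z).

Need |R(x)|<1, x<0.
x=-1.71: |R|=0.2302
x=-2: |R|=0.1765
x=-10: |R|=0.2281
x=-100: |R|=0.3807
θ=5/7≥1/2 ⇒ |1+2/7x|<|1−5/7x| ∀x<0 ⇒ stable on all of ℝ⁻.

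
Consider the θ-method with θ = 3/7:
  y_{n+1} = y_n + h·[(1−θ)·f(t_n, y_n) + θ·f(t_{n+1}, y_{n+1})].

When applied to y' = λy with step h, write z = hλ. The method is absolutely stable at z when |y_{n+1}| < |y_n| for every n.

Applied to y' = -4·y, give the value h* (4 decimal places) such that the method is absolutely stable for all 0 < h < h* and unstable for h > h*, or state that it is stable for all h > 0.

(-14.0000,0); λ=-4 ⇒ h* = (14)/4 = 3.5000.

Set f=λy, z=hλ:
  y_{n+1} = y_n + z·[4/7·y_n + 3/7·y_{n+1}] ⇒ (1 − 3/7z)y_{n+1} = (1 + 4/7z)y_n
  so R(z) = (1 + 4/7z)/(1 − 3/7z).

Need |R(x)|<1, x<0.
x=-1.6: |R|=0.0508
R=−1: 1+4/7x = −1+3/7x ⇒ -1/7x=2 ⇒ x=2/(-1/7)=-14.0000
Confirm numerically:
  x=-13.232: |R|=0.98355 <1
  x=-9.435: |R|=0.87070 <1
  x=-7.376: |R|=0.77259 <1
  x=-7.310: |R|=0.76875 <1
  x=-14.231: |R|=1.00465 >1
  x=-14.066: |R|=1.00134 >1
Stable set (-14.0000, 0).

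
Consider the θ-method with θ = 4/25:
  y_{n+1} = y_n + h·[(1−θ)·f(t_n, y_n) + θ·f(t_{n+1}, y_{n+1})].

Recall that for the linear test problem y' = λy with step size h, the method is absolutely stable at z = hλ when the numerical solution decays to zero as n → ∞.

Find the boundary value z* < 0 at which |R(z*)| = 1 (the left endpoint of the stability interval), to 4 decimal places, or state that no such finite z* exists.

left endpoint -2.9412.

Test eqn y'=λy, z=hλ:
  y_{n+1} = y_n + z·[21/25·y_n + 4/25·y_{n+1}] ⇒ (1 − 4/25z)y_{n+1} = (1 + 21/25z)y_n
  R(z) = (1 + 21/25z)/(1 − 4/25z).

Boundary: |R(x)|=1, x<0.
x=-1.43: |R|=0.1637
R=−1: 1+21/25x = −1+4/25x ⇒ -17/25x=2 ⇒ x=2/(-17/25)=-2.9412
Confirm numerically:
  x=-2.652: |R|=0.86194 <1
  x=-2.105: |R|=0.57466 <1
  x=-1.828: |R|=0.41434 <1
  x=-1.405: |R|=0.14713 <1
  x=-3.507: |R|=1.24646 >1
  x=-3.102: |R|=1.07309 >1
So |R|<1 on (-2.9412, 0).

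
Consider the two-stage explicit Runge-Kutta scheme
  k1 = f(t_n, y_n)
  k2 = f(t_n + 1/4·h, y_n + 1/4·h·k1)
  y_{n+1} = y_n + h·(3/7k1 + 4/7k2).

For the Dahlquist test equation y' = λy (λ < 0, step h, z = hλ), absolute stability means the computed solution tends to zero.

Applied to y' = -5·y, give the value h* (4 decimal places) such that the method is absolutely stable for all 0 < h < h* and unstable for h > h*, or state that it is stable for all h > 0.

Test eqn y'=λy, z=hλ:
  k1=λy_n ⇒ h·k1=z·y_n;  k2=λ(1+1/4z)y_n ⇒ h·k2=z(1+1/4z)y_n
  y_{n+1}/y_n = 1 + 3/7z + 4/7z(1+1/4z) = 1 + z + 1/7z²
  Hence R(z) = 1 + z + 1/7z².

Boundary: |R(x)|=1, x<0.
x=-1.34: |R|=0.0835
R=1: x+1/7x²=0 ⇒ x=−7=-7.0000; min R=1−1/(4·1/7)=-0.7500>−1
Confirm numerically:
  x=-6.018: |R|=0.15576 <1
  x=-5.693: |R|=0.06296 <1
  x=-3.084: |R|=0.72528 <1
  x=-7.280: |R|=1.29120 >1
  x=-7.264: |R|=1.27396 >1
  x=-7.261: |R|=1.27073 >1
So |R|<1 on (-7.0000, 0).

(-7.0000,0); λ=-5 ⇒ h* = (7)/5 = 1.4000.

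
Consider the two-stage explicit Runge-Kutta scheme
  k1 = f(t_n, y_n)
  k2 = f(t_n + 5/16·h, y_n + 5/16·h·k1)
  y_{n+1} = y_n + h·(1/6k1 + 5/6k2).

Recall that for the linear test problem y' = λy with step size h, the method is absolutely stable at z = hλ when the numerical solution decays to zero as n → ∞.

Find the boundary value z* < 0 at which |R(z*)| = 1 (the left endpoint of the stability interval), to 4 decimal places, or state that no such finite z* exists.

Set f=λy, z=hλ:
  k1=λy_n ⇒ h·k1=z·y_n;  k2=λ(1+5/16z)y_n ⇒ h·k2=z(1+5/16z)y_n
  y_{n+1}/y_n = 1 + 1/6z + 5/6z(1+5/16z) = 1 + z + 25/96z²
  so R(z) = 1 + z + 25/96z².

Need |R(x)|<1, x<0.
x=-1.03: |R|=0.2463
R=1: x+25/96x²=0 ⇒ x=−96/25=-3.8400; min R=1−1/(4·25/96)=0.0400>−1
Confirm numerically:
  x=-3.811: |R|=0.97122 <1
  x=-2.996: |R|=0.34150 <1
  x=-2.572: |R|=0.15070 <1
  x=-4.310: |R|=1.52753 >1
  x=-4.117: |R|=1.29698 >1
Interval (-3.8400, 0).

left endpoint -3.8400.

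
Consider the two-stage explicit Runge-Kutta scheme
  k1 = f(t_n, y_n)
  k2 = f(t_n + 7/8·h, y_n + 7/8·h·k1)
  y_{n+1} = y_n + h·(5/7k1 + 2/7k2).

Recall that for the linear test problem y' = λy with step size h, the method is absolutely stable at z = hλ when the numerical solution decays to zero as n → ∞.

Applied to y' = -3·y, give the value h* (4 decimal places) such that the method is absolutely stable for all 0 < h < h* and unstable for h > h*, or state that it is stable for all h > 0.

(-4.0000,0); λ=-3 ⇒ h* = (4)/3 = 1.3333.

With y'=λy (z=hλ):
  k1=λy_n ⇒ h·k1=z·y_n;  k2=λ(1+7/8z)y_n ⇒ h·k2=z(1+7/8z)y_n
  y_{n+1}/y_n = 1 + 5/7z + 2/7z(1+7/8z) = 1 + z + 1/4z²
  ⇒ R(z) = 1 + z + 1/4z².

Boundary: |R(x)|=1, x<0.
x=-1.49: |R|=0.0650
R=1: x+1/4x²=0 ⇒ x=−4=-4.0000; min R=1−1/(4·1/4)=0.0000>−1
Confirm numerically:
  x=-2.845: |R|=0.17851 <1
  x=-2.203: |R|=0.01030 <1
  x=-2.036: |R|=0.00032 <1
  x=-1.720: |R|=0.01960 <1
  x=-4.122: |R|=1.12572 >1
  x=-4.076: |R|=1.07744 >1
So |R|<1 on (-4.0000, 0).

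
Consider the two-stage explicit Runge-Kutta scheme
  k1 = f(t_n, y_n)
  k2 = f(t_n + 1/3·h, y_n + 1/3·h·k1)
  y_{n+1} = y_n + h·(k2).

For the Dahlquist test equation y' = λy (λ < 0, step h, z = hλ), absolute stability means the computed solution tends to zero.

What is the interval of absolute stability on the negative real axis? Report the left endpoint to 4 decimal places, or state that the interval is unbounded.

z∈(-3.0000,0).

Test eqn y'=λy, z=hλ:
  k1=λy_n ⇒ h·k1=z·y_n;  k2=λ(1+1/3z)y_n ⇒ h·k2=z(1+1/3z)y_n
  y_{n+1}/y_n = 1 + z(1+1/3z) = 1 + z + 1/3z²
  Hence R(z) = 1 + z + 1/3z².

Find x<0 with |R(x)|<1.
x=-1.72: |R|=0.2661
R=1: x+1/3x²=0 ⇒ x=−3=-3.0000; min R=1−1/(4·1/3)=0.2500>−1
Confirm numerically:
  x=-2.480: |R|=0.57013 <1
  x=-2.185: |R|=0.40641 <1
  x=-1.497: |R|=0.25000 <1
  x=-3.528: |R|=1.62093 >1
  x=-3.107: |R|=1.11082 >1
So |R|<1 on (-3.0000, 0).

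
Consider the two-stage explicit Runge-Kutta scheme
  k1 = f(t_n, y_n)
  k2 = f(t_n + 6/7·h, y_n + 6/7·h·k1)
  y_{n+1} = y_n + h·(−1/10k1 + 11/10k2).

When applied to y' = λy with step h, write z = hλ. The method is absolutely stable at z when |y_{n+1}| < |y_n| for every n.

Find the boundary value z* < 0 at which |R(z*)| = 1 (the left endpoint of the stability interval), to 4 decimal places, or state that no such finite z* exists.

left endpoint -1.0606.

Set f=λy, z=hλ:
  k1=λy_n ⇒ h·k1=z·y_n;  k2=λ(1+6/7z)y_n ⇒ h·k2=z(1+6/7z)y_n
  y_{n+1}/y_n = 1 − 1/10z + 11/10z(1+6/7z) = 1 + z + 33/35z²
  so R(z) = 1 + z + 33/35z².

Need |R(x)|<1, x<0.
x=-1.19: |R|=1.1452
R=1: x+33/35x²=0 ⇒ x=−35/33=-1.0606; min R=1−1/(4·33/35)=0.7348>−1
Confirm numerically:
  x=-0.821: |R|=0.81452 <1
  x=-0.814: |R|=0.81073 <1
  x=-0.711: |R|=0.76563 <1
  x=-0.707: |R|=0.76429 <1
  x=-1.596: |R|=1.80566 >1
  x=-1.404: |R|=1.45458 >1
  x=-1.181: |R|=1.13406 >1
So |R|<1 on (-1.0606, 0).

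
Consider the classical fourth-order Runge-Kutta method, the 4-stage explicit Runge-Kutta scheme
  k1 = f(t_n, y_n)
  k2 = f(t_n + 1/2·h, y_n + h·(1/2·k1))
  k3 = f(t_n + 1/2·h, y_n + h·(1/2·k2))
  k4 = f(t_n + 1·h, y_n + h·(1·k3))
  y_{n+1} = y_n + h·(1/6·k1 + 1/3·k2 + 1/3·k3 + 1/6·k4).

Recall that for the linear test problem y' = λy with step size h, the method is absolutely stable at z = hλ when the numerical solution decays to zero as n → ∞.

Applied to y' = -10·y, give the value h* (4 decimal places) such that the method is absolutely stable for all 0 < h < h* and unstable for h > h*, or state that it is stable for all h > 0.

On y'=λy, z=hλ:
  order 4, 4-stage ⇒ R(z)=1+z+z^2/2+z^3/6+z^4/24
  (e.g. R(-1.66)=0.27181, |R|=0.27181)

Boundary: |R(x)|=1, x<0.
x=-1.66: |R|=0.2718
|R(-2.48)|=0.6292 |R(-1.16)|=0.3281 |R(-0.89)|=0.4147
Bisect:
  x_lo=-3.3277 |R|=2.1770  x_hi=-0.0757 |R|=0.9271
  mid=-1.70171 |R|=0.27430 →hi
  mid=-2.51473 |R|=0.66303 →hi
  mid=-2.92124 |R|=1.22507 →lo
  mid=-2.71798 |R|=0.90317 →hi
  mid=-2.81961 |R|=1.05298 →lo
  mid=-2.76880 |R|=0.97541 →hi
  mid=-2.79420 |R|=1.01352 →lo
  ...
  [-2.78547,-2.78527] ⇒ x*=-2.7853
Interval (-2.7853, 0).

(-2.7853,0); λ=-10 ⇒ h* = 0.2785.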